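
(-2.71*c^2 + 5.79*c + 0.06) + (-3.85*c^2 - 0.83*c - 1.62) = -6.56*c^2 + 4.96*c - 1.56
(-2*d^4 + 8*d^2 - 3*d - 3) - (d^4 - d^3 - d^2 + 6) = -3*d^4 + d^3 + 9*d^2 - 3*d - 9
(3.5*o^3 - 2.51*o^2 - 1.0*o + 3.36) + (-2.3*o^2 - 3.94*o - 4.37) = 3.5*o^3 - 4.81*o^2 - 4.94*o - 1.01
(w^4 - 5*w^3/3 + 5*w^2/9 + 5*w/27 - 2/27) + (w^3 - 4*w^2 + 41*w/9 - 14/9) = w^4 - 2*w^3/3 - 31*w^2/9 + 128*w/27 - 44/27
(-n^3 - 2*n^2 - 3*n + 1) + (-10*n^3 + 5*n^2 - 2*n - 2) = -11*n^3 + 3*n^2 - 5*n - 1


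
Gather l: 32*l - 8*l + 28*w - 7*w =24*l + 21*w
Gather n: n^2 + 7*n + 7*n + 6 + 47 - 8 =n^2 + 14*n + 45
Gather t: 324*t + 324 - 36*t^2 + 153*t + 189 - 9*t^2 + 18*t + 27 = -45*t^2 + 495*t + 540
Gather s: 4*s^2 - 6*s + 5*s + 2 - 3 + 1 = 4*s^2 - s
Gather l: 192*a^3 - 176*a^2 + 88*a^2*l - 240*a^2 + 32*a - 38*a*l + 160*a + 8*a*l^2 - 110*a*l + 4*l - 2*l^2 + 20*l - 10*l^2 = 192*a^3 - 416*a^2 + 192*a + l^2*(8*a - 12) + l*(88*a^2 - 148*a + 24)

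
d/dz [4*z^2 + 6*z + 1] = 8*z + 6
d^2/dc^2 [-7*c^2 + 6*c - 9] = -14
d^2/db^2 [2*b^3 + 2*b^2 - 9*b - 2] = 12*b + 4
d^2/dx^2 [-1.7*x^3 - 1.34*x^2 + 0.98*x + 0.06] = -10.2*x - 2.68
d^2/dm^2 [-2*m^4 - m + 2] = -24*m^2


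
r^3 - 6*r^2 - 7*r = r*(r - 7)*(r + 1)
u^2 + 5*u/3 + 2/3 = (u + 2/3)*(u + 1)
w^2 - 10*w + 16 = (w - 8)*(w - 2)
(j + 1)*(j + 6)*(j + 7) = j^3 + 14*j^2 + 55*j + 42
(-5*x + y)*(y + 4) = -5*x*y - 20*x + y^2 + 4*y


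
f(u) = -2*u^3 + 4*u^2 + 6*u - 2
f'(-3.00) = -72.00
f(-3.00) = 70.00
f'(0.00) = 6.00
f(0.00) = -2.00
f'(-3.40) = -90.56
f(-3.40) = 102.45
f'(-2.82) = -64.27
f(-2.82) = 57.74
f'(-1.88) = -30.25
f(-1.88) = 14.15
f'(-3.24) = -82.91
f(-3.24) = 88.57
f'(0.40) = 8.24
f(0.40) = 0.91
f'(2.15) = -4.54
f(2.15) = 9.51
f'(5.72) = -144.55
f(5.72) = -211.10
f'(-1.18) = -11.79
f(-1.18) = -0.22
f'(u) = -6*u^2 + 8*u + 6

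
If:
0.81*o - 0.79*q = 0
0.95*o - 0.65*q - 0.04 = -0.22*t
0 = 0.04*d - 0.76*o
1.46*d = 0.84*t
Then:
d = 0.10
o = 0.01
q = 0.01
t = 0.17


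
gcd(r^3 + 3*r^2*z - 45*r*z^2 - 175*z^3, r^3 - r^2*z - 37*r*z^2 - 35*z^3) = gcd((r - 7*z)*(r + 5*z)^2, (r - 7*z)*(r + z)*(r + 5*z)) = -r^2 + 2*r*z + 35*z^2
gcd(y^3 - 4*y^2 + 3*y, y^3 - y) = y^2 - y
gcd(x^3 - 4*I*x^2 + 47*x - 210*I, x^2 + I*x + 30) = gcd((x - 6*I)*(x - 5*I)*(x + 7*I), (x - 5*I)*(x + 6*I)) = x - 5*I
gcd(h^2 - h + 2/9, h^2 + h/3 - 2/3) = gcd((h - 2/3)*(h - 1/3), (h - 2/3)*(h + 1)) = h - 2/3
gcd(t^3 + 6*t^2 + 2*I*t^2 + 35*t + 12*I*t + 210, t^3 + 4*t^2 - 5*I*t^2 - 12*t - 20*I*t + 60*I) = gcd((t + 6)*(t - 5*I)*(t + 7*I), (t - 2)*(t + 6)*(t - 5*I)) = t^2 + t*(6 - 5*I) - 30*I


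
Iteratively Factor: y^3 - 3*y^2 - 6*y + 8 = (y + 2)*(y^2 - 5*y + 4) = (y - 4)*(y + 2)*(y - 1)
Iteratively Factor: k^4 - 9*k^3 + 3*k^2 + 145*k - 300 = (k - 5)*(k^3 - 4*k^2 - 17*k + 60) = (k - 5)*(k + 4)*(k^2 - 8*k + 15) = (k - 5)^2*(k + 4)*(k - 3)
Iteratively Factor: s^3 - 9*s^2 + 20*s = (s)*(s^2 - 9*s + 20) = s*(s - 4)*(s - 5)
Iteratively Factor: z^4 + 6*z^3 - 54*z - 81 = (z - 3)*(z^3 + 9*z^2 + 27*z + 27) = (z - 3)*(z + 3)*(z^2 + 6*z + 9) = (z - 3)*(z + 3)^2*(z + 3)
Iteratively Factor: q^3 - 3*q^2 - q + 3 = (q - 1)*(q^2 - 2*q - 3) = (q - 1)*(q + 1)*(q - 3)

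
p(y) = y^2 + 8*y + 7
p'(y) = 2*y + 8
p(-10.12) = 28.45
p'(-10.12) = -12.24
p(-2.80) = -7.56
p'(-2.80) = 2.40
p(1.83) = 24.99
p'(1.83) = 11.66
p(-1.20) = -1.16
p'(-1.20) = 5.60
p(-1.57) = -3.10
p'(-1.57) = 4.86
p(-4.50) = -8.75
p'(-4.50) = -1.00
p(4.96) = 71.28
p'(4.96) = 17.92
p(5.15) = 74.72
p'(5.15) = 18.30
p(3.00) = 40.00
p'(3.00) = 14.00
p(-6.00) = -5.00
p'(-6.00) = -4.00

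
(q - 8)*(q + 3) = q^2 - 5*q - 24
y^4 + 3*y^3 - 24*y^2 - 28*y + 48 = (y - 4)*(y - 1)*(y + 2)*(y + 6)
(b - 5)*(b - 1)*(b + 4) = b^3 - 2*b^2 - 19*b + 20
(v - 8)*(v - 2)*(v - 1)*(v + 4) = v^4 - 7*v^3 - 18*v^2 + 88*v - 64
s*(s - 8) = s^2 - 8*s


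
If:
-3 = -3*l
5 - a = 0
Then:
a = 5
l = 1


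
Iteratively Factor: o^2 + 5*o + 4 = (o + 1)*(o + 4)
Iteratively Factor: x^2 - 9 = (x + 3)*(x - 3)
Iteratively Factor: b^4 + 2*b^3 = (b)*(b^3 + 2*b^2) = b^2*(b^2 + 2*b) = b^3*(b + 2)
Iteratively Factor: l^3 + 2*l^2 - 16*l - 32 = (l + 4)*(l^2 - 2*l - 8) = (l - 4)*(l + 4)*(l + 2)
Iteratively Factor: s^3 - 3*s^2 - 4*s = (s - 4)*(s^2 + s) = (s - 4)*(s + 1)*(s)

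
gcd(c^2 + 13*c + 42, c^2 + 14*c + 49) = c + 7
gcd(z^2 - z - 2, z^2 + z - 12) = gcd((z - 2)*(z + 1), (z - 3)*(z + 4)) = 1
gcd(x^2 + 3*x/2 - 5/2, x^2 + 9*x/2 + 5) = x + 5/2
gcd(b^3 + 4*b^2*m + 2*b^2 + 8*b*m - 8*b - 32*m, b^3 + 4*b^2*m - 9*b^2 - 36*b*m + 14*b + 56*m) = b^2 + 4*b*m - 2*b - 8*m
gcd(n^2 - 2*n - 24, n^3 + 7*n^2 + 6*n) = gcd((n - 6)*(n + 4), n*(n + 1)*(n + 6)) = 1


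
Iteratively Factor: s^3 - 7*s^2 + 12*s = (s - 4)*(s^2 - 3*s) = s*(s - 4)*(s - 3)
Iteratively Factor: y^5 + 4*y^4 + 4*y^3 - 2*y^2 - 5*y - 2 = (y - 1)*(y^4 + 5*y^3 + 9*y^2 + 7*y + 2) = (y - 1)*(y + 1)*(y^3 + 4*y^2 + 5*y + 2) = (y - 1)*(y + 1)^2*(y^2 + 3*y + 2) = (y - 1)*(y + 1)^3*(y + 2)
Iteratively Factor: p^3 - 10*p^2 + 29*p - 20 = (p - 5)*(p^2 - 5*p + 4) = (p - 5)*(p - 4)*(p - 1)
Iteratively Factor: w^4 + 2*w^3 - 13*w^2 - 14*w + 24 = (w + 4)*(w^3 - 2*w^2 - 5*w + 6) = (w + 2)*(w + 4)*(w^2 - 4*w + 3) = (w - 3)*(w + 2)*(w + 4)*(w - 1)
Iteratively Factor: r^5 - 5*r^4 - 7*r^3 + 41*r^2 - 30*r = (r - 5)*(r^4 - 7*r^2 + 6*r) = (r - 5)*(r - 1)*(r^3 + r^2 - 6*r) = (r - 5)*(r - 1)*(r + 3)*(r^2 - 2*r) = r*(r - 5)*(r - 1)*(r + 3)*(r - 2)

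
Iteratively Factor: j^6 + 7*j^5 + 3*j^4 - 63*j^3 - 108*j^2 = (j - 3)*(j^5 + 10*j^4 + 33*j^3 + 36*j^2) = j*(j - 3)*(j^4 + 10*j^3 + 33*j^2 + 36*j) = j^2*(j - 3)*(j^3 + 10*j^2 + 33*j + 36) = j^2*(j - 3)*(j + 3)*(j^2 + 7*j + 12) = j^2*(j - 3)*(j + 3)*(j + 4)*(j + 3)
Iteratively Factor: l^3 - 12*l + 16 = (l - 2)*(l^2 + 2*l - 8) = (l - 2)^2*(l + 4)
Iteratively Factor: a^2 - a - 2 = (a + 1)*(a - 2)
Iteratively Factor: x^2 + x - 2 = (x - 1)*(x + 2)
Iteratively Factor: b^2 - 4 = (b + 2)*(b - 2)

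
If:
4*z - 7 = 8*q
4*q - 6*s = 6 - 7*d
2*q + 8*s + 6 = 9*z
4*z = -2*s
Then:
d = 337/336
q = -151/192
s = -17/48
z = 17/96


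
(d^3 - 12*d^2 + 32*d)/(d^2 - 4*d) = d - 8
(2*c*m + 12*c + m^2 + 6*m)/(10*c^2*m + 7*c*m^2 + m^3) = (m + 6)/(m*(5*c + m))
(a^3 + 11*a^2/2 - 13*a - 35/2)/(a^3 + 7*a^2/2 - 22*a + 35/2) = (a + 1)/(a - 1)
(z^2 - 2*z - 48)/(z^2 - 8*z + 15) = (z^2 - 2*z - 48)/(z^2 - 8*z + 15)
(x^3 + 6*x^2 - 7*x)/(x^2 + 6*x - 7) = x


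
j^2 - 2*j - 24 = (j - 6)*(j + 4)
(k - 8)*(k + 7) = k^2 - k - 56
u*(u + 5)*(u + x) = u^3 + u^2*x + 5*u^2 + 5*u*x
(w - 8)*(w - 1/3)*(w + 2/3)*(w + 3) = w^4 - 14*w^3/3 - 233*w^2/9 - 62*w/9 + 16/3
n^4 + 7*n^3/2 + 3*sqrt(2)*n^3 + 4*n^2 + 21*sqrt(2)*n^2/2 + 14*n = n*(n + 7/2)*(n + sqrt(2))*(n + 2*sqrt(2))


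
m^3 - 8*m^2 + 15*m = m*(m - 5)*(m - 3)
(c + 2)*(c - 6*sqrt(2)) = c^2 - 6*sqrt(2)*c + 2*c - 12*sqrt(2)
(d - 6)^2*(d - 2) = d^3 - 14*d^2 + 60*d - 72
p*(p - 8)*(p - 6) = p^3 - 14*p^2 + 48*p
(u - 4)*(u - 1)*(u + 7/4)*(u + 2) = u^4 - 5*u^3/4 - 45*u^2/4 - 5*u/2 + 14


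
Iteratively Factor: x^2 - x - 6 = (x - 3)*(x + 2)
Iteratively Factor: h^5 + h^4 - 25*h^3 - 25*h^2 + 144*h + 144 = (h + 1)*(h^4 - 25*h^2 + 144) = (h + 1)*(h + 4)*(h^3 - 4*h^2 - 9*h + 36) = (h - 3)*(h + 1)*(h + 4)*(h^2 - h - 12) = (h - 3)*(h + 1)*(h + 3)*(h + 4)*(h - 4)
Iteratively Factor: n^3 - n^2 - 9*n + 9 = (n + 3)*(n^2 - 4*n + 3) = (n - 1)*(n + 3)*(n - 3)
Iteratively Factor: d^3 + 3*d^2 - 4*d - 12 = (d + 3)*(d^2 - 4) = (d + 2)*(d + 3)*(d - 2)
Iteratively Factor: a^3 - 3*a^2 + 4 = (a - 2)*(a^2 - a - 2) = (a - 2)*(a + 1)*(a - 2)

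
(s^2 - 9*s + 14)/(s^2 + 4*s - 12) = (s - 7)/(s + 6)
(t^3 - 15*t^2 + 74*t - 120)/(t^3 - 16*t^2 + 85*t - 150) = (t - 4)/(t - 5)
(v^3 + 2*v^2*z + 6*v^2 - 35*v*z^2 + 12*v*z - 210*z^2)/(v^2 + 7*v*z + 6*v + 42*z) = v - 5*z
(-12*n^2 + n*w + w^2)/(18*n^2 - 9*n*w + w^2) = (4*n + w)/(-6*n + w)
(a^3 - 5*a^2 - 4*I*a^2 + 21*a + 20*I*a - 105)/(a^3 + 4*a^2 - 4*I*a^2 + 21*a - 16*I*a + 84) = (a - 5)/(a + 4)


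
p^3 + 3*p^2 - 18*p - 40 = (p - 4)*(p + 2)*(p + 5)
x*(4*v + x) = 4*v*x + x^2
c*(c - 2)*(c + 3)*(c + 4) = c^4 + 5*c^3 - 2*c^2 - 24*c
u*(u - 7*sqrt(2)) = u^2 - 7*sqrt(2)*u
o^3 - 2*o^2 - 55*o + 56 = (o - 8)*(o - 1)*(o + 7)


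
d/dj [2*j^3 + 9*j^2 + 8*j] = 6*j^2 + 18*j + 8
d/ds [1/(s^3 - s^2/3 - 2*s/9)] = 9*(-27*s^2 + 6*s + 2)/(s^2*(-9*s^2 + 3*s + 2)^2)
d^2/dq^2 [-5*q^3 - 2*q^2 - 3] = -30*q - 4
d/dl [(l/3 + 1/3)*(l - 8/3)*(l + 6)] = l^2 + 26*l/9 - 38/9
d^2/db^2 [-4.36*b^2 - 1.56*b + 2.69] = -8.72000000000000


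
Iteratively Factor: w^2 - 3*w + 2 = (w - 2)*(w - 1)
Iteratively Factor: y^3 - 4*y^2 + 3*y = (y - 3)*(y^2 - y) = y*(y - 3)*(y - 1)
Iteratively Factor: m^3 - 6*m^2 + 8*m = (m)*(m^2 - 6*m + 8) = m*(m - 2)*(m - 4)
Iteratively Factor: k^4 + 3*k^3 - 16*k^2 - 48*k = (k + 4)*(k^3 - k^2 - 12*k) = k*(k + 4)*(k^2 - k - 12) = k*(k - 4)*(k + 4)*(k + 3)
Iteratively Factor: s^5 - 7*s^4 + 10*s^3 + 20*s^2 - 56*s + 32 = (s - 4)*(s^4 - 3*s^3 - 2*s^2 + 12*s - 8) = (s - 4)*(s - 2)*(s^3 - s^2 - 4*s + 4) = (s - 4)*(s - 2)*(s - 1)*(s^2 - 4) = (s - 4)*(s - 2)^2*(s - 1)*(s + 2)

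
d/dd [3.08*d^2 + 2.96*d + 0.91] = 6.16*d + 2.96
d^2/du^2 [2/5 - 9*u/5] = 0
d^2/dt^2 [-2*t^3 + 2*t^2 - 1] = 4 - 12*t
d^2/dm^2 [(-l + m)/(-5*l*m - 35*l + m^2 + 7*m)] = 2*((l - m)*(-5*l + 2*m + 7)^2 + (6*l - 3*m - 7)*(5*l*m + 35*l - m^2 - 7*m))/(5*l*m + 35*l - m^2 - 7*m)^3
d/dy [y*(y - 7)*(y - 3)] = 3*y^2 - 20*y + 21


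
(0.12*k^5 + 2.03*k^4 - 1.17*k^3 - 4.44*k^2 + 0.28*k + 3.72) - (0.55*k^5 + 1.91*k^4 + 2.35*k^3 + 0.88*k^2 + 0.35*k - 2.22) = -0.43*k^5 + 0.12*k^4 - 3.52*k^3 - 5.32*k^2 - 0.07*k + 5.94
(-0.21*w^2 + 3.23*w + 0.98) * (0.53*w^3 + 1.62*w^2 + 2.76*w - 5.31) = -0.1113*w^5 + 1.3717*w^4 + 5.1724*w^3 + 11.6175*w^2 - 14.4465*w - 5.2038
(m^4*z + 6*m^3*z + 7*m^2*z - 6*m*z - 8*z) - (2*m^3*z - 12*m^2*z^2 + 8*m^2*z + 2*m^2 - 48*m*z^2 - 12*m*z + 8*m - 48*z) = m^4*z + 4*m^3*z + 12*m^2*z^2 - m^2*z - 2*m^2 + 48*m*z^2 + 6*m*z - 8*m + 40*z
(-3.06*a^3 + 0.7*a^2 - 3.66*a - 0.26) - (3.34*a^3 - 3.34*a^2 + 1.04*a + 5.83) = -6.4*a^3 + 4.04*a^2 - 4.7*a - 6.09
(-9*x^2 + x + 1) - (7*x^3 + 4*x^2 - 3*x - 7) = -7*x^3 - 13*x^2 + 4*x + 8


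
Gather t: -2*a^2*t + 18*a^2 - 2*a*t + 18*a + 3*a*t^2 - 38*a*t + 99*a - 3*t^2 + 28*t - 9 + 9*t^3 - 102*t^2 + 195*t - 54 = 18*a^2 + 117*a + 9*t^3 + t^2*(3*a - 105) + t*(-2*a^2 - 40*a + 223) - 63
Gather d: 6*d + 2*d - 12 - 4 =8*d - 16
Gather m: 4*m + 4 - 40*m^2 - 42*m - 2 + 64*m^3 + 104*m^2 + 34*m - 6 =64*m^3 + 64*m^2 - 4*m - 4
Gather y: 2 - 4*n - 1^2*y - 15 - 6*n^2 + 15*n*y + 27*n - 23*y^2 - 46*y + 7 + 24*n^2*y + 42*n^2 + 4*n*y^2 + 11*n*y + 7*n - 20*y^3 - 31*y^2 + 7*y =36*n^2 + 30*n - 20*y^3 + y^2*(4*n - 54) + y*(24*n^2 + 26*n - 40) - 6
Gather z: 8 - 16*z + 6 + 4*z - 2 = 12 - 12*z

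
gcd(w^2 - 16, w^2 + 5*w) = 1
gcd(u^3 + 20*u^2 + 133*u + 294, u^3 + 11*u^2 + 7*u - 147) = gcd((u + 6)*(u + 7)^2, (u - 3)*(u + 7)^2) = u^2 + 14*u + 49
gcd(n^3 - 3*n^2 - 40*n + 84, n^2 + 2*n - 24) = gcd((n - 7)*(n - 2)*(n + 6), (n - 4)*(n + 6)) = n + 6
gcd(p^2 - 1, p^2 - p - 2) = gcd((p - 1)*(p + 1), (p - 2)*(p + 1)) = p + 1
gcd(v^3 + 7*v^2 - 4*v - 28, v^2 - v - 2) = v - 2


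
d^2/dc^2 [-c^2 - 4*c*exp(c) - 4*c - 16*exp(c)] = -4*c*exp(c) - 24*exp(c) - 2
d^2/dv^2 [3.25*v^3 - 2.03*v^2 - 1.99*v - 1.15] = 19.5*v - 4.06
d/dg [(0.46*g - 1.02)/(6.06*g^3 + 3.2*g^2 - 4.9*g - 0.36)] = (-5.5752*g^3 + 17.0716*g^2 + 6.528*g - 5.1636)/(36.7236*g^6 + 38.784*g^5 - 49.148*g^4 - 35.7232*g^3 + 21.706*g^2 + 3.528*g + 0.1296)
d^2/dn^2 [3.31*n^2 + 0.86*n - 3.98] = 6.62000000000000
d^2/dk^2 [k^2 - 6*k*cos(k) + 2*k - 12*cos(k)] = 6*k*cos(k) + 12*sqrt(2)*sin(k + pi/4) + 2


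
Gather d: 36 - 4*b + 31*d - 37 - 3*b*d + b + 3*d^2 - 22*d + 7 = -3*b + 3*d^2 + d*(9 - 3*b) + 6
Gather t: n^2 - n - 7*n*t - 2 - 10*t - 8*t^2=n^2 - n - 8*t^2 + t*(-7*n - 10) - 2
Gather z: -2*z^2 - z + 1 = -2*z^2 - z + 1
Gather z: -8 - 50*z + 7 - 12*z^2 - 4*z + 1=-12*z^2 - 54*z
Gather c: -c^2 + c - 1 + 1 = -c^2 + c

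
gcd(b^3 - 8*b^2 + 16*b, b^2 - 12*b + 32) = b - 4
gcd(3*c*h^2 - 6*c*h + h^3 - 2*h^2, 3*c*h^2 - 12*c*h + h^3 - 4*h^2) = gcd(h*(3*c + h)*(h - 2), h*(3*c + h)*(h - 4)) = 3*c*h + h^2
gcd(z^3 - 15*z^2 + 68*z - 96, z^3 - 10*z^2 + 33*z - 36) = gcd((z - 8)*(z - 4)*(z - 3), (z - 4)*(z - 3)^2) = z^2 - 7*z + 12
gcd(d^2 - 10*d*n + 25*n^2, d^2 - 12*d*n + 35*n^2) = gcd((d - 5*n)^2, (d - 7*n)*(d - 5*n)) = d - 5*n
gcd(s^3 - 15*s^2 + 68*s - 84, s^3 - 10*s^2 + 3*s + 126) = s^2 - 13*s + 42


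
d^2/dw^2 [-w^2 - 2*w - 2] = -2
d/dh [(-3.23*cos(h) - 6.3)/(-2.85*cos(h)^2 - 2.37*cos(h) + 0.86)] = (9.2055*cos(h)^2 + 35.91*cos(h) + 17.7088)*sin(h)/(8.1225*cos(h)^4 + 13.509*cos(h)^3 + 0.7149*cos(h)^2 - 4.0764*cos(h) + 0.7396)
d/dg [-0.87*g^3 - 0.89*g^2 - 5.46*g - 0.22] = -2.61*g^2 - 1.78*g - 5.46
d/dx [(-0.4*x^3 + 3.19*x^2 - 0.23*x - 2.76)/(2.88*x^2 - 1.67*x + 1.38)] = (-1.152*x^4 + 1.336*x^3 - 6.3209*x^2 + 24.702*x - 4.9266)/(8.2944*x^4 - 9.6192*x^3 + 10.7377*x^2 - 4.6092*x + 1.9044)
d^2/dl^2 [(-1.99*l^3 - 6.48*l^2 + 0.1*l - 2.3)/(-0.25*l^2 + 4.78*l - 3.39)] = (1.77635683940025e-15*l^4 + 103.038282*l^3 - 225.566448*l^2 + 121.233174*l + 246.900916)/(0.015625*l^6 - 0.89625*l^5 + 17.771925*l^4 - 133.521652*l^3 + 240.987303*l^2 - 164.796714*l + 38.958219)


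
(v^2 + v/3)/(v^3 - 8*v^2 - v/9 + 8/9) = 3*v/(3*v^2 - 25*v + 8)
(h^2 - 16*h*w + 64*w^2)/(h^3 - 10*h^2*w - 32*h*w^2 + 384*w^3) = 1/(h + 6*w)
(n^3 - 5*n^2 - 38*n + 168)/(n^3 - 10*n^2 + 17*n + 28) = (n + 6)/(n + 1)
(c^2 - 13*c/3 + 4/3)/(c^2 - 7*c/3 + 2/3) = (c - 4)/(c - 2)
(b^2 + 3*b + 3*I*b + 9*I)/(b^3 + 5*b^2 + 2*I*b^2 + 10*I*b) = (b^2 + 3*b*(1 + I) + 9*I)/(b*(b^2 + b*(5 + 2*I) + 10*I))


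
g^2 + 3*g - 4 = (g - 1)*(g + 4)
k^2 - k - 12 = (k - 4)*(k + 3)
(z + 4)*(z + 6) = z^2 + 10*z + 24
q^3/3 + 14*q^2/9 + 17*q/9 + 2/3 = (q/3 + 1)*(q + 2/3)*(q + 1)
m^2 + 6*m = m*(m + 6)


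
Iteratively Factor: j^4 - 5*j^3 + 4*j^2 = (j)*(j^3 - 5*j^2 + 4*j) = j*(j - 1)*(j^2 - 4*j) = j*(j - 4)*(j - 1)*(j)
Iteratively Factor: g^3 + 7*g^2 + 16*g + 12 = (g + 2)*(g^2 + 5*g + 6) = (g + 2)^2*(g + 3)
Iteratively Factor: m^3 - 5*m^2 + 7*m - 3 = (m - 1)*(m^2 - 4*m + 3) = (m - 3)*(m - 1)*(m - 1)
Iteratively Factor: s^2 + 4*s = (s + 4)*(s)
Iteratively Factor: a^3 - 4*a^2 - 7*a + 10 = (a - 1)*(a^2 - 3*a - 10) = (a - 5)*(a - 1)*(a + 2)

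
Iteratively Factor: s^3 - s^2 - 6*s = (s)*(s^2 - s - 6) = s*(s - 3)*(s + 2)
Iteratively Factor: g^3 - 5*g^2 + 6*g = (g)*(g^2 - 5*g + 6) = g*(g - 2)*(g - 3)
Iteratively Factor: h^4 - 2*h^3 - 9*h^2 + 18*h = (h - 3)*(h^3 + h^2 - 6*h) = (h - 3)*(h - 2)*(h^2 + 3*h) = (h - 3)*(h - 2)*(h + 3)*(h)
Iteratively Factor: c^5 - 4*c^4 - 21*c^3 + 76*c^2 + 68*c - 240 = (c - 5)*(c^4 + c^3 - 16*c^2 - 4*c + 48) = (c - 5)*(c - 2)*(c^3 + 3*c^2 - 10*c - 24) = (c - 5)*(c - 3)*(c - 2)*(c^2 + 6*c + 8) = (c - 5)*(c - 3)*(c - 2)*(c + 4)*(c + 2)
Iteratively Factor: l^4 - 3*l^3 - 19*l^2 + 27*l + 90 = (l - 5)*(l^3 + 2*l^2 - 9*l - 18) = (l - 5)*(l + 3)*(l^2 - l - 6) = (l - 5)*(l - 3)*(l + 3)*(l + 2)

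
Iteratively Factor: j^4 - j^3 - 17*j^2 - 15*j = (j + 3)*(j^3 - 4*j^2 - 5*j) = (j + 1)*(j + 3)*(j^2 - 5*j) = j*(j + 1)*(j + 3)*(j - 5)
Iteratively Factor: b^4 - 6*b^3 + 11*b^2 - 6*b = (b - 3)*(b^3 - 3*b^2 + 2*b) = b*(b - 3)*(b^2 - 3*b + 2) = b*(b - 3)*(b - 2)*(b - 1)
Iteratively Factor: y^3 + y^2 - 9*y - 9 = (y - 3)*(y^2 + 4*y + 3) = (y - 3)*(y + 1)*(y + 3)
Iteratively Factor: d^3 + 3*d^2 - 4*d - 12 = (d + 2)*(d^2 + d - 6) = (d + 2)*(d + 3)*(d - 2)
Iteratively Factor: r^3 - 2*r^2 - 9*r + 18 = (r + 3)*(r^2 - 5*r + 6) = (r - 2)*(r + 3)*(r - 3)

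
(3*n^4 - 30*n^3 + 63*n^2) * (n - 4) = 3*n^5 - 42*n^4 + 183*n^3 - 252*n^2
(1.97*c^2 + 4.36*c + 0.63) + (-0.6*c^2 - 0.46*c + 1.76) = 1.37*c^2 + 3.9*c + 2.39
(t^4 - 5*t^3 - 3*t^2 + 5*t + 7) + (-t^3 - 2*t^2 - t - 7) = t^4 - 6*t^3 - 5*t^2 + 4*t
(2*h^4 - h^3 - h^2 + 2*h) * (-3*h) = -6*h^5 + 3*h^4 + 3*h^3 - 6*h^2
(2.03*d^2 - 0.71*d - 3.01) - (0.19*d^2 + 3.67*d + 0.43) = 1.84*d^2 - 4.38*d - 3.44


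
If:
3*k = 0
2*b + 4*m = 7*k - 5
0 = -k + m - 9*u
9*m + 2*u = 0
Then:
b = -5/2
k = 0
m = 0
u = 0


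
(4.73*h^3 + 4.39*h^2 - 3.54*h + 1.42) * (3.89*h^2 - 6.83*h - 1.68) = 18.3997*h^5 - 15.2288*h^4 - 51.7007*h^3 + 22.3268*h^2 - 3.7514*h - 2.3856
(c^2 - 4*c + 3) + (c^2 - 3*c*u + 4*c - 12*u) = 2*c^2 - 3*c*u - 12*u + 3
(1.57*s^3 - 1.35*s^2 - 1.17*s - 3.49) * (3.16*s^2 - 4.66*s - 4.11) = 4.9612*s^5 - 11.5822*s^4 - 3.8589*s^3 - 0.0277000000000012*s^2 + 21.0721*s + 14.3439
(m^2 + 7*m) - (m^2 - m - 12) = 8*m + 12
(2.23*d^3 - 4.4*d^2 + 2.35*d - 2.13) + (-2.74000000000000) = 2.23*d^3 - 4.4*d^2 + 2.35*d - 4.87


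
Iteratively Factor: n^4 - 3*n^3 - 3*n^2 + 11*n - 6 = (n - 3)*(n^3 - 3*n + 2) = (n - 3)*(n - 1)*(n^2 + n - 2) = (n - 3)*(n - 1)^2*(n + 2)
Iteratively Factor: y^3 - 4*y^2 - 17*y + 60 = (y + 4)*(y^2 - 8*y + 15) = (y - 5)*(y + 4)*(y - 3)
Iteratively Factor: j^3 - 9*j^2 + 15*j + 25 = (j - 5)*(j^2 - 4*j - 5) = (j - 5)^2*(j + 1)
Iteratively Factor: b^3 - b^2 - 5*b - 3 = (b - 3)*(b^2 + 2*b + 1) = (b - 3)*(b + 1)*(b + 1)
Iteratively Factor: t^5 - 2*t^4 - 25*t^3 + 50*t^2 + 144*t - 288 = (t + 4)*(t^4 - 6*t^3 - t^2 + 54*t - 72) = (t + 3)*(t + 4)*(t^3 - 9*t^2 + 26*t - 24) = (t - 4)*(t + 3)*(t + 4)*(t^2 - 5*t + 6) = (t - 4)*(t - 2)*(t + 3)*(t + 4)*(t - 3)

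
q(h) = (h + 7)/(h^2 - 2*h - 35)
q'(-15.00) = 0.00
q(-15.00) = -0.04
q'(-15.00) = 0.00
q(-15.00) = -0.04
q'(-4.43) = 0.50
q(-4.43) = -0.39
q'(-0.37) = -0.01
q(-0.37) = -0.19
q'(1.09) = -0.03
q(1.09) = -0.22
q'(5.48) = -0.50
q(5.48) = -0.78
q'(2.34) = -0.05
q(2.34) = -0.27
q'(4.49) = -0.18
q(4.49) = -0.48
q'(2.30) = -0.05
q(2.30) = -0.27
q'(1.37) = -0.03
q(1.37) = -0.23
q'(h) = (2 - 2*h)*(h + 7)/(h^2 - 2*h - 35)^2 + 1/(h^2 - 2*h - 35) = (h^2 - 2*h - 2*(h - 1)*(h + 7) - 35)/(-h^2 + 2*h + 35)^2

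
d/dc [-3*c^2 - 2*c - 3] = -6*c - 2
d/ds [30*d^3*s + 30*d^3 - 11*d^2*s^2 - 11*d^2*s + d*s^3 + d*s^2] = d*(30*d^2 - 22*d*s - 11*d + 3*s^2 + 2*s)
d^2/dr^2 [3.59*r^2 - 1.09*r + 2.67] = 7.18000000000000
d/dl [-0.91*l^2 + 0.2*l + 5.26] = 0.2 - 1.82*l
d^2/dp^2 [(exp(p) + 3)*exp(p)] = (4*exp(p) + 3)*exp(p)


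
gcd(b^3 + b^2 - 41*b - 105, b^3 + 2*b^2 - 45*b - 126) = b^2 - 4*b - 21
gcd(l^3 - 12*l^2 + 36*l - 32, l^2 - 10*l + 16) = l^2 - 10*l + 16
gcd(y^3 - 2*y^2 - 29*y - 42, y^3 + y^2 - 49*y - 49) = y - 7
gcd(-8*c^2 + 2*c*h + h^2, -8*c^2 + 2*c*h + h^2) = 8*c^2 - 2*c*h - h^2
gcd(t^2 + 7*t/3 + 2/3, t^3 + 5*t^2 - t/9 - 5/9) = t + 1/3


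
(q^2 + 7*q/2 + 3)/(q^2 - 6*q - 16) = (q + 3/2)/(q - 8)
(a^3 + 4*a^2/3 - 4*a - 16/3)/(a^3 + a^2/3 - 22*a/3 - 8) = (a - 2)/(a - 3)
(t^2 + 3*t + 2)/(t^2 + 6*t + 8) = (t + 1)/(t + 4)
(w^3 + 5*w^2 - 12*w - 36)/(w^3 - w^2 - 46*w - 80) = (w^2 + 3*w - 18)/(w^2 - 3*w - 40)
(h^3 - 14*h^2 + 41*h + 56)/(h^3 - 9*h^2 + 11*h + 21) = (h - 8)/(h - 3)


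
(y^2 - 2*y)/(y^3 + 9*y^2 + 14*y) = (y - 2)/(y^2 + 9*y + 14)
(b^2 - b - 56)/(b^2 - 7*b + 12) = (b^2 - b - 56)/(b^2 - 7*b + 12)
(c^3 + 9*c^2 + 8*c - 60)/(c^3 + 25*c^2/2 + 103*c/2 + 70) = 2*(c^2 + 4*c - 12)/(2*c^2 + 15*c + 28)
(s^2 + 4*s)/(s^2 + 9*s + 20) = s/(s + 5)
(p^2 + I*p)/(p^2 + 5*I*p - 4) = p/(p + 4*I)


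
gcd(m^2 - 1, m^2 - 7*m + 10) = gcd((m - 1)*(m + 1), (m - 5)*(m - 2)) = 1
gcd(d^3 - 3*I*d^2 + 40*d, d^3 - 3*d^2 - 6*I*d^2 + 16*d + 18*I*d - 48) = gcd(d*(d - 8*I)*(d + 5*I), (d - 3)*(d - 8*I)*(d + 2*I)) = d - 8*I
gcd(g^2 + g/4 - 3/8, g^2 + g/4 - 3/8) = g^2 + g/4 - 3/8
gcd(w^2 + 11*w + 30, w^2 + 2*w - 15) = w + 5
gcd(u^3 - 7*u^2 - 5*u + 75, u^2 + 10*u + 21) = u + 3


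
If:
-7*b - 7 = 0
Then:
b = -1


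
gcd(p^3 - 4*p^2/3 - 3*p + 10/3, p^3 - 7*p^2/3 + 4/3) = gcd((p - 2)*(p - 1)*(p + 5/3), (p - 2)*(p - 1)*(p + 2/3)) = p^2 - 3*p + 2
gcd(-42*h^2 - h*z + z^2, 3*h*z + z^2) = 1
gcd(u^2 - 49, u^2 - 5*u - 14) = u - 7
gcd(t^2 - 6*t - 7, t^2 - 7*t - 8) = t + 1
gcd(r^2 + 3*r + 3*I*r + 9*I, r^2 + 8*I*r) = 1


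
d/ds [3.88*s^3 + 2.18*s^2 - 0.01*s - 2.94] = 11.64*s^2 + 4.36*s - 0.01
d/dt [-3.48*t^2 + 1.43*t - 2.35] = 1.43 - 6.96*t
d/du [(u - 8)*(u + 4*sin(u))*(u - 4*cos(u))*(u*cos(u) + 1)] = (8 - u)*(u + 4*sin(u))*(u - 4*cos(u))*(u*sin(u) - cos(u)) + (u - 8)*(u + 4*sin(u))*(u*cos(u) + 1)*(4*sin(u) + 1) + (u - 8)*(u - 4*cos(u))*(u*cos(u) + 1)*(4*cos(u) + 1) + (u + 4*sin(u))*(u - 4*cos(u))*(u*cos(u) + 1)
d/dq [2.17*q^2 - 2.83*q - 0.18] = 4.34*q - 2.83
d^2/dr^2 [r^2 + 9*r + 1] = 2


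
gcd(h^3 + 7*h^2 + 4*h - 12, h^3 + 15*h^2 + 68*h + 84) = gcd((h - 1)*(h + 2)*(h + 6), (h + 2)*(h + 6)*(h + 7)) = h^2 + 8*h + 12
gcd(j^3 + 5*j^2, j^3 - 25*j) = j^2 + 5*j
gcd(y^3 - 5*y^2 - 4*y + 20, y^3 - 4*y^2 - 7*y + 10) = y^2 - 3*y - 10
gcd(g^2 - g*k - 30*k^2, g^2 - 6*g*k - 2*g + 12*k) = g - 6*k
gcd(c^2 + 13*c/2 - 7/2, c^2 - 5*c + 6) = 1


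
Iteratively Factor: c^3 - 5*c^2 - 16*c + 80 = (c - 4)*(c^2 - c - 20) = (c - 4)*(c + 4)*(c - 5)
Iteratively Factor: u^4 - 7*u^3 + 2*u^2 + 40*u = (u)*(u^3 - 7*u^2 + 2*u + 40) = u*(u + 2)*(u^2 - 9*u + 20) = u*(u - 5)*(u + 2)*(u - 4)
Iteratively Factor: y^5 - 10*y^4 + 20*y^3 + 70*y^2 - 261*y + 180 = (y - 3)*(y^4 - 7*y^3 - y^2 + 67*y - 60) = (y - 3)*(y - 1)*(y^3 - 6*y^2 - 7*y + 60) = (y - 5)*(y - 3)*(y - 1)*(y^2 - y - 12) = (y - 5)*(y - 4)*(y - 3)*(y - 1)*(y + 3)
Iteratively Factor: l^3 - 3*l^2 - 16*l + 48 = (l + 4)*(l^2 - 7*l + 12) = (l - 4)*(l + 4)*(l - 3)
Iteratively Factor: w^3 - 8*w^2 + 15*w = (w - 3)*(w^2 - 5*w) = w*(w - 3)*(w - 5)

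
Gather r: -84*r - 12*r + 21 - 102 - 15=-96*r - 96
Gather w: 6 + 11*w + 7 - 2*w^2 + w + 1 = -2*w^2 + 12*w + 14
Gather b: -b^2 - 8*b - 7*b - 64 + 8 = -b^2 - 15*b - 56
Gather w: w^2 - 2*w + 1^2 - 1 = w^2 - 2*w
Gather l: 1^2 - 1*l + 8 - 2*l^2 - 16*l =-2*l^2 - 17*l + 9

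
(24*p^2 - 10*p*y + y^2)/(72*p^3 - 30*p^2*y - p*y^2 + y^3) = (-6*p + y)/(-18*p^2 + 3*p*y + y^2)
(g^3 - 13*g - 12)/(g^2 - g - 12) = g + 1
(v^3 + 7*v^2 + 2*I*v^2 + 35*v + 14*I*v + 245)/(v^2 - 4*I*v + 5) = (v^2 + 7*v*(1 + I) + 49*I)/(v + I)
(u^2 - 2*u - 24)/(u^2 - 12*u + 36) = (u + 4)/(u - 6)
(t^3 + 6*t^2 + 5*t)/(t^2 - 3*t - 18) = t*(t^2 + 6*t + 5)/(t^2 - 3*t - 18)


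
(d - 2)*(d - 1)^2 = d^3 - 4*d^2 + 5*d - 2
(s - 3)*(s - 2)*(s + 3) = s^3 - 2*s^2 - 9*s + 18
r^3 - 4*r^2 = r^2*(r - 4)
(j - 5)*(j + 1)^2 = j^3 - 3*j^2 - 9*j - 5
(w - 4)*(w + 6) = w^2 + 2*w - 24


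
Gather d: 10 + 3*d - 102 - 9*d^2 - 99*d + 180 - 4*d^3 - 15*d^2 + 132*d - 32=-4*d^3 - 24*d^2 + 36*d + 56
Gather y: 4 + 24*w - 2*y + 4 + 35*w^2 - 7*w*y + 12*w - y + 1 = 35*w^2 + 36*w + y*(-7*w - 3) + 9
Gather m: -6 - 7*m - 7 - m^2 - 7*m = -m^2 - 14*m - 13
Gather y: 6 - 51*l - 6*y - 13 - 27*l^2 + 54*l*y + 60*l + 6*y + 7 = -27*l^2 + 54*l*y + 9*l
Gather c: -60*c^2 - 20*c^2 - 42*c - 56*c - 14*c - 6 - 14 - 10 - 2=-80*c^2 - 112*c - 32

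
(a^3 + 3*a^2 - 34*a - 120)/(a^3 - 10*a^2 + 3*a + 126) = (a^2 + 9*a + 20)/(a^2 - 4*a - 21)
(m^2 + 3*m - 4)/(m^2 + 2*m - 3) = (m + 4)/(m + 3)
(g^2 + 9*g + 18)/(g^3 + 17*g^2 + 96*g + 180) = (g + 3)/(g^2 + 11*g + 30)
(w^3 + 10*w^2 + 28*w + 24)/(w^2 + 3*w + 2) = (w^2 + 8*w + 12)/(w + 1)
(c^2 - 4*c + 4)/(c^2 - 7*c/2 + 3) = 2*(c - 2)/(2*c - 3)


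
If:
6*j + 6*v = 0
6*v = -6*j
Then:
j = -v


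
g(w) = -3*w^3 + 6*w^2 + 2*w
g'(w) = -9*w^2 + 12*w + 2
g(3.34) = -38.17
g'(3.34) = -58.32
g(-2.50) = 79.38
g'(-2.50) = -84.25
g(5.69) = -347.02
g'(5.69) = -221.10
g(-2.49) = 78.54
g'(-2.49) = -83.68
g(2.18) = 1.79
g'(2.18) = -14.61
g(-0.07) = -0.11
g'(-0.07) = 1.12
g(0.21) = 0.66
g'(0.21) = 4.12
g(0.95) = 4.74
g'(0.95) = 5.28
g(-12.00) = 6024.00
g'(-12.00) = -1438.00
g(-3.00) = 129.00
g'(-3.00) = -115.00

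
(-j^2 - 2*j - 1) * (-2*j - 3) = 2*j^3 + 7*j^2 + 8*j + 3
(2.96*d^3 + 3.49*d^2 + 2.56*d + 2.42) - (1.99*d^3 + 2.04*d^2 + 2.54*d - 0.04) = 0.97*d^3 + 1.45*d^2 + 0.02*d + 2.46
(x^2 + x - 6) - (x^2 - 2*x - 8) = 3*x + 2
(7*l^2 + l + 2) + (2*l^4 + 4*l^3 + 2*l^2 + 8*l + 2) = 2*l^4 + 4*l^3 + 9*l^2 + 9*l + 4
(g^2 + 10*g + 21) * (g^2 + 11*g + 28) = g^4 + 21*g^3 + 159*g^2 + 511*g + 588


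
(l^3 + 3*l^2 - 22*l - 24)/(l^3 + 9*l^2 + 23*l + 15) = (l^2 + 2*l - 24)/(l^2 + 8*l + 15)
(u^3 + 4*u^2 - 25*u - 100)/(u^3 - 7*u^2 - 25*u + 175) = (u + 4)/(u - 7)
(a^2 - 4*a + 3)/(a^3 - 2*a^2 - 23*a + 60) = (a - 1)/(a^2 + a - 20)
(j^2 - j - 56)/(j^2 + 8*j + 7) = (j - 8)/(j + 1)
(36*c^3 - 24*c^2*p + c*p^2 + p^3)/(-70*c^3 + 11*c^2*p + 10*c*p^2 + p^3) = (-18*c^2 + 3*c*p + p^2)/(35*c^2 + 12*c*p + p^2)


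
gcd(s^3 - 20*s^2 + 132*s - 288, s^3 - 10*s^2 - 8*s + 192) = s^2 - 14*s + 48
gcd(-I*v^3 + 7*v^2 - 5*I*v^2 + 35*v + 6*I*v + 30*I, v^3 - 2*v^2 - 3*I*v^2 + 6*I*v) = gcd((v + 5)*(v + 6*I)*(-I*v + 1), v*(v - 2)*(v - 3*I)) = 1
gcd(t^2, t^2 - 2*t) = t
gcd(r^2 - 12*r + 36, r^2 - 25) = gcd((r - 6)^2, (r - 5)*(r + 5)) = 1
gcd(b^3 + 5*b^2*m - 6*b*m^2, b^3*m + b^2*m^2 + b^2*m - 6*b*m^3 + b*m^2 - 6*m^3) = 1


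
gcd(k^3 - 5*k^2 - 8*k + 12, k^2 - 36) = k - 6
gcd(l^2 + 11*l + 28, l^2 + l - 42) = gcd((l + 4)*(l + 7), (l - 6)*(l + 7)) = l + 7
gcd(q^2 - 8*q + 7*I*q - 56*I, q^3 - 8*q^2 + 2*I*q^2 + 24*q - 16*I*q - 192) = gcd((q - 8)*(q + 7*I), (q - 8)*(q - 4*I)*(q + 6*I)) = q - 8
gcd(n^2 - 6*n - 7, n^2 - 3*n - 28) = n - 7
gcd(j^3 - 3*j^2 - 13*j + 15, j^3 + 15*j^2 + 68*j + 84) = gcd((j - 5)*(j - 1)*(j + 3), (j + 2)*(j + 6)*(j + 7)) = 1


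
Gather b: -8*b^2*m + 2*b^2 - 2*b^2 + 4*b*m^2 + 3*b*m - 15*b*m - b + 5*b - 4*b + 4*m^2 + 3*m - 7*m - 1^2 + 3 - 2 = -8*b^2*m + b*(4*m^2 - 12*m) + 4*m^2 - 4*m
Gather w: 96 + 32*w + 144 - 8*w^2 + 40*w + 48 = -8*w^2 + 72*w + 288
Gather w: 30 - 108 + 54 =-24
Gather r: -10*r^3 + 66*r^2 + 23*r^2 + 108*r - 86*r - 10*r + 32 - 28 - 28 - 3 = -10*r^3 + 89*r^2 + 12*r - 27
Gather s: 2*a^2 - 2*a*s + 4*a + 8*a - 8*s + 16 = 2*a^2 + 12*a + s*(-2*a - 8) + 16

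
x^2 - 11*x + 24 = (x - 8)*(x - 3)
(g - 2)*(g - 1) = g^2 - 3*g + 2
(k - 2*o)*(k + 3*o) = k^2 + k*o - 6*o^2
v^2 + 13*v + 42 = (v + 6)*(v + 7)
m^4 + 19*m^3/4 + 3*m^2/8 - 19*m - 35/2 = (m - 2)*(m + 5/4)*(m + 2)*(m + 7/2)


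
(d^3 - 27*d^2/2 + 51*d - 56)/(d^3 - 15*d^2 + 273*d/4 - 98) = 2*(d - 2)/(2*d - 7)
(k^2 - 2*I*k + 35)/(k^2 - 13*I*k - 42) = (k + 5*I)/(k - 6*I)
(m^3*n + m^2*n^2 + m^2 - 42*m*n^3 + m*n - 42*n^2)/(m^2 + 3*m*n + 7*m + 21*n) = (m^3*n + m^2*n^2 + m^2 - 42*m*n^3 + m*n - 42*n^2)/(m^2 + 3*m*n + 7*m + 21*n)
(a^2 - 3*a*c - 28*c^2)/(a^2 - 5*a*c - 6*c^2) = (-a^2 + 3*a*c + 28*c^2)/(-a^2 + 5*a*c + 6*c^2)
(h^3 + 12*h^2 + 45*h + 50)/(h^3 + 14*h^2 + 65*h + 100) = (h + 2)/(h + 4)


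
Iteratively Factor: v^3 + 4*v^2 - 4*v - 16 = (v + 4)*(v^2 - 4) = (v + 2)*(v + 4)*(v - 2)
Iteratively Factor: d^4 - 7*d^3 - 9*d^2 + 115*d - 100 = (d - 5)*(d^3 - 2*d^2 - 19*d + 20) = (d - 5)*(d + 4)*(d^2 - 6*d + 5) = (d - 5)^2*(d + 4)*(d - 1)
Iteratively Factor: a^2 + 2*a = (a)*(a + 2)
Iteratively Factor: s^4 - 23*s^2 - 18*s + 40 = (s + 4)*(s^3 - 4*s^2 - 7*s + 10) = (s - 1)*(s + 4)*(s^2 - 3*s - 10) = (s - 5)*(s - 1)*(s + 4)*(s + 2)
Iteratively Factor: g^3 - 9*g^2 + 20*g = (g)*(g^2 - 9*g + 20) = g*(g - 5)*(g - 4)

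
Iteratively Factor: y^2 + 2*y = (y)*(y + 2)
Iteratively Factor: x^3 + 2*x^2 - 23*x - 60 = (x + 3)*(x^2 - x - 20) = (x + 3)*(x + 4)*(x - 5)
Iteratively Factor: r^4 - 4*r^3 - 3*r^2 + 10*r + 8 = (r + 1)*(r^3 - 5*r^2 + 2*r + 8) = (r + 1)^2*(r^2 - 6*r + 8) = (r - 2)*(r + 1)^2*(r - 4)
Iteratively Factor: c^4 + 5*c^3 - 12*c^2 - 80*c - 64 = (c + 4)*(c^3 + c^2 - 16*c - 16) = (c + 4)^2*(c^2 - 3*c - 4) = (c - 4)*(c + 4)^2*(c + 1)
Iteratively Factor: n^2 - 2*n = (n - 2)*(n)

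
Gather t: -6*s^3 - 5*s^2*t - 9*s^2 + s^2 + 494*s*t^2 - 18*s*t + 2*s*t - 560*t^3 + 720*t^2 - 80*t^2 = -6*s^3 - 8*s^2 - 560*t^3 + t^2*(494*s + 640) + t*(-5*s^2 - 16*s)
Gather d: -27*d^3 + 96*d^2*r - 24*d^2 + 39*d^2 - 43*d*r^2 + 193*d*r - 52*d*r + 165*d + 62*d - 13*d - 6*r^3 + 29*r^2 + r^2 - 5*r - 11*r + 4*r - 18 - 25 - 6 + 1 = -27*d^3 + d^2*(96*r + 15) + d*(-43*r^2 + 141*r + 214) - 6*r^3 + 30*r^2 - 12*r - 48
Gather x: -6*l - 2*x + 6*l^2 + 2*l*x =6*l^2 - 6*l + x*(2*l - 2)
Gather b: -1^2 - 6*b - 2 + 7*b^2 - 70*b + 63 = 7*b^2 - 76*b + 60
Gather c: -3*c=-3*c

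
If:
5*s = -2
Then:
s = -2/5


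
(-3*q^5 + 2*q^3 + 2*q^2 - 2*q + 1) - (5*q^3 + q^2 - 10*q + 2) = -3*q^5 - 3*q^3 + q^2 + 8*q - 1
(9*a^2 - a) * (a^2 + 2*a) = 9*a^4 + 17*a^3 - 2*a^2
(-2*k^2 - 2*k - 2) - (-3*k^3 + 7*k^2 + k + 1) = 3*k^3 - 9*k^2 - 3*k - 3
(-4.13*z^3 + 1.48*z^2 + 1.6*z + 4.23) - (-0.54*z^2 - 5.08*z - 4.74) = -4.13*z^3 + 2.02*z^2 + 6.68*z + 8.97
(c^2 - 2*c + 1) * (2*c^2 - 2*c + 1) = 2*c^4 - 6*c^3 + 7*c^2 - 4*c + 1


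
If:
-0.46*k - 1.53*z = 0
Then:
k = -3.32608695652174*z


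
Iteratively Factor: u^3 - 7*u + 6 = (u - 1)*(u^2 + u - 6) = (u - 1)*(u + 3)*(u - 2)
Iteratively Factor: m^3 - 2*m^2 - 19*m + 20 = (m - 5)*(m^2 + 3*m - 4) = (m - 5)*(m - 1)*(m + 4)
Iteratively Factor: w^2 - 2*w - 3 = (w - 3)*(w + 1)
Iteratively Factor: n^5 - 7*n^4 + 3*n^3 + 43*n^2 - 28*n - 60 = (n - 2)*(n^4 - 5*n^3 - 7*n^2 + 29*n + 30) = (n - 2)*(n + 1)*(n^3 - 6*n^2 - n + 30) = (n - 2)*(n + 1)*(n + 2)*(n^2 - 8*n + 15) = (n - 3)*(n - 2)*(n + 1)*(n + 2)*(n - 5)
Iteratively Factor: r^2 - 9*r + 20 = (r - 4)*(r - 5)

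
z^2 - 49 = (z - 7)*(z + 7)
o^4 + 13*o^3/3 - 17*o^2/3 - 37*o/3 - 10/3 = (o - 2)*(o + 1/3)*(o + 1)*(o + 5)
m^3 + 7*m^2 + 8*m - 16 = (m - 1)*(m + 4)^2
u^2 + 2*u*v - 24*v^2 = (u - 4*v)*(u + 6*v)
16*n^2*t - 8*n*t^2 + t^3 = t*(-4*n + t)^2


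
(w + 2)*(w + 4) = w^2 + 6*w + 8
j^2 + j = j*(j + 1)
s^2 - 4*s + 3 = (s - 3)*(s - 1)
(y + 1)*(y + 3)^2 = y^3 + 7*y^2 + 15*y + 9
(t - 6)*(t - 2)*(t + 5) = t^3 - 3*t^2 - 28*t + 60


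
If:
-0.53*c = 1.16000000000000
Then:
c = -2.19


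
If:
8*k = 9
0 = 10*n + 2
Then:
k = 9/8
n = -1/5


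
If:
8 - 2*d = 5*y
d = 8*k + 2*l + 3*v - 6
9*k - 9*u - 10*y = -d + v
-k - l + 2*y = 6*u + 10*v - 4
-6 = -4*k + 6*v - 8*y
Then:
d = 4 - 5*y/2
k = 41*y/296 + 75/148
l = 587/148 - 1167*y/296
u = 455/444 - 417*y/296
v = 211*y/148 - 49/74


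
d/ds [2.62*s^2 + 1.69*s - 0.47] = 5.24*s + 1.69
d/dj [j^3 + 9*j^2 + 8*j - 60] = 3*j^2 + 18*j + 8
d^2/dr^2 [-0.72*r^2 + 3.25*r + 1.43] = -1.44000000000000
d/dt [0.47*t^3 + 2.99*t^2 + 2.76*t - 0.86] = 1.41*t^2 + 5.98*t + 2.76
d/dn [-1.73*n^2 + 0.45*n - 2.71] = 0.45 - 3.46*n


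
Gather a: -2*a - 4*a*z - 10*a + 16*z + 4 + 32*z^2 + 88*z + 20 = a*(-4*z - 12) + 32*z^2 + 104*z + 24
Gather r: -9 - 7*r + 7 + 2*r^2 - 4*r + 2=2*r^2 - 11*r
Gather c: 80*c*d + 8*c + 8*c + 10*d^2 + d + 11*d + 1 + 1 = c*(80*d + 16) + 10*d^2 + 12*d + 2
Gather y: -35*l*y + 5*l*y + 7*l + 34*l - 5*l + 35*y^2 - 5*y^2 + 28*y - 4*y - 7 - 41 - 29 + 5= 36*l + 30*y^2 + y*(24 - 30*l) - 72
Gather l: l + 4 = l + 4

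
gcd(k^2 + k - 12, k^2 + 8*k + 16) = k + 4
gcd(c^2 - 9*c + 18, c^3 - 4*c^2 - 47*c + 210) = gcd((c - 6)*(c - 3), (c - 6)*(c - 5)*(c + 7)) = c - 6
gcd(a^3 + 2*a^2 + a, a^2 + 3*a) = a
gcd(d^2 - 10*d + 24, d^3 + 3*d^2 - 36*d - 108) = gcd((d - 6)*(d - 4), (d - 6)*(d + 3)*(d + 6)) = d - 6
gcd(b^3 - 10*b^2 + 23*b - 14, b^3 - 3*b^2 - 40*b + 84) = b^2 - 9*b + 14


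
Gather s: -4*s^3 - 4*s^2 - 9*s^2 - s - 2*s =-4*s^3 - 13*s^2 - 3*s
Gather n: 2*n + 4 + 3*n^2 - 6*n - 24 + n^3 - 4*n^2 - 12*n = n^3 - n^2 - 16*n - 20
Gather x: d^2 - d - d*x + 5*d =d^2 - d*x + 4*d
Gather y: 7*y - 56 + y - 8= 8*y - 64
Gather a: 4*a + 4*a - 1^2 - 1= 8*a - 2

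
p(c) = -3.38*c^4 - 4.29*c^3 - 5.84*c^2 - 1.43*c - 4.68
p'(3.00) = -517.34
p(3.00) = -451.14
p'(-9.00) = 8917.30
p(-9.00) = -19513.62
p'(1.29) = -66.94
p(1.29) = -34.81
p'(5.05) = -2129.84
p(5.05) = -2911.61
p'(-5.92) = 2421.73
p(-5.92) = -3462.30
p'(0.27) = -5.79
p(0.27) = -5.59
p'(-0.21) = 0.58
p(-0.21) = -4.60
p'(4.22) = -1295.96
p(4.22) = -1509.05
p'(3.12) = -573.77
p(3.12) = -516.57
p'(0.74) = -22.60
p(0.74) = -11.69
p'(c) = -13.52*c^3 - 12.87*c^2 - 11.68*c - 1.43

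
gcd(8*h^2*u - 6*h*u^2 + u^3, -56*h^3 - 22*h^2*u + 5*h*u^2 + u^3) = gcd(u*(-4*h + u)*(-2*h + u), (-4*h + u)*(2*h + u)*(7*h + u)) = -4*h + u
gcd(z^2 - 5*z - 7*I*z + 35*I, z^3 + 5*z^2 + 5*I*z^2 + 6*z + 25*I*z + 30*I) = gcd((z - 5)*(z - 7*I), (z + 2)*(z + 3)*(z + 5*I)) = 1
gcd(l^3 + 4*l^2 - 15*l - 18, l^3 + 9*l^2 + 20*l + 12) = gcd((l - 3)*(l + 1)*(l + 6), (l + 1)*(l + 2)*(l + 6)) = l^2 + 7*l + 6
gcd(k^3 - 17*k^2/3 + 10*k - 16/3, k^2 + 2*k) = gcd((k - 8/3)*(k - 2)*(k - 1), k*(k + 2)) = 1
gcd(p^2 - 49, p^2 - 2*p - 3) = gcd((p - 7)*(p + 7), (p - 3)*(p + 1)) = 1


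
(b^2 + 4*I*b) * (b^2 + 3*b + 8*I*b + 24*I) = b^4 + 3*b^3 + 12*I*b^3 - 32*b^2 + 36*I*b^2 - 96*b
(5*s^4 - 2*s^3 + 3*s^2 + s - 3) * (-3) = -15*s^4 + 6*s^3 - 9*s^2 - 3*s + 9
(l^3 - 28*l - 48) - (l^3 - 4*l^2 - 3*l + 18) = 4*l^2 - 25*l - 66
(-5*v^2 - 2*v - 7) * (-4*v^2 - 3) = 20*v^4 + 8*v^3 + 43*v^2 + 6*v + 21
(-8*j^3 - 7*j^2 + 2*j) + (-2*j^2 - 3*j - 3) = -8*j^3 - 9*j^2 - j - 3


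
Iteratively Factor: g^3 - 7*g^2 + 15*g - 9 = (g - 3)*(g^2 - 4*g + 3) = (g - 3)^2*(g - 1)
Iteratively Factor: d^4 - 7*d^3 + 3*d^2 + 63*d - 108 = (d - 3)*(d^3 - 4*d^2 - 9*d + 36) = (d - 3)^2*(d^2 - d - 12) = (d - 3)^2*(d + 3)*(d - 4)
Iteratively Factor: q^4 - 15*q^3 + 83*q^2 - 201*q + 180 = (q - 3)*(q^3 - 12*q^2 + 47*q - 60) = (q - 4)*(q - 3)*(q^2 - 8*q + 15) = (q - 5)*(q - 4)*(q - 3)*(q - 3)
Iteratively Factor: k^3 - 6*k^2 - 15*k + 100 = (k + 4)*(k^2 - 10*k + 25) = (k - 5)*(k + 4)*(k - 5)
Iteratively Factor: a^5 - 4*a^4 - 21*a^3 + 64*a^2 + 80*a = (a - 4)*(a^4 - 21*a^2 - 20*a) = a*(a - 4)*(a^3 - 21*a - 20) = a*(a - 5)*(a - 4)*(a^2 + 5*a + 4) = a*(a - 5)*(a - 4)*(a + 1)*(a + 4)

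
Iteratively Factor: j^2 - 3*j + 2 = (j - 2)*(j - 1)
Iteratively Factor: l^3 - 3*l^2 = (l)*(l^2 - 3*l) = l^2*(l - 3)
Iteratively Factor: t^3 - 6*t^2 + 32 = (t + 2)*(t^2 - 8*t + 16) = (t - 4)*(t + 2)*(t - 4)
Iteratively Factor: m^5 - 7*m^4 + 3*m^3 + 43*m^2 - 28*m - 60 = (m - 5)*(m^4 - 2*m^3 - 7*m^2 + 8*m + 12) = (m - 5)*(m + 2)*(m^3 - 4*m^2 + m + 6) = (m - 5)*(m + 1)*(m + 2)*(m^2 - 5*m + 6) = (m - 5)*(m - 2)*(m + 1)*(m + 2)*(m - 3)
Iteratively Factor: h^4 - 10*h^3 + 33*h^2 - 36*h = (h)*(h^3 - 10*h^2 + 33*h - 36) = h*(h - 4)*(h^2 - 6*h + 9) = h*(h - 4)*(h - 3)*(h - 3)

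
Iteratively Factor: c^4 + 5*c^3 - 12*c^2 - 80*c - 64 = (c + 1)*(c^3 + 4*c^2 - 16*c - 64) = (c + 1)*(c + 4)*(c^2 - 16) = (c - 4)*(c + 1)*(c + 4)*(c + 4)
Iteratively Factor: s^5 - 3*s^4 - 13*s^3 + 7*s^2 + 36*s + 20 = (s + 2)*(s^4 - 5*s^3 - 3*s^2 + 13*s + 10) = (s + 1)*(s + 2)*(s^3 - 6*s^2 + 3*s + 10) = (s + 1)^2*(s + 2)*(s^2 - 7*s + 10) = (s - 2)*(s + 1)^2*(s + 2)*(s - 5)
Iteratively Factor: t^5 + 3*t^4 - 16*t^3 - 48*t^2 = (t + 4)*(t^4 - t^3 - 12*t^2) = (t + 3)*(t + 4)*(t^3 - 4*t^2) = (t - 4)*(t + 3)*(t + 4)*(t^2) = t*(t - 4)*(t + 3)*(t + 4)*(t)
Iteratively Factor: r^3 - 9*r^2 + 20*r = (r - 4)*(r^2 - 5*r) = r*(r - 4)*(r - 5)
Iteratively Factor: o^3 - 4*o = (o)*(o^2 - 4) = o*(o + 2)*(o - 2)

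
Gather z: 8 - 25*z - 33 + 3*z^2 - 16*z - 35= 3*z^2 - 41*z - 60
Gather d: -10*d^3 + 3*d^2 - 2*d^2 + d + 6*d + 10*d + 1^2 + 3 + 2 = -10*d^3 + d^2 + 17*d + 6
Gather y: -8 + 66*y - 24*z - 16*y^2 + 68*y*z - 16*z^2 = -16*y^2 + y*(68*z + 66) - 16*z^2 - 24*z - 8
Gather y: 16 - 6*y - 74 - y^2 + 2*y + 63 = -y^2 - 4*y + 5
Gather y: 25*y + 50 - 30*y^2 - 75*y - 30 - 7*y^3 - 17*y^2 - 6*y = -7*y^3 - 47*y^2 - 56*y + 20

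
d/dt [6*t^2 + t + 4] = 12*t + 1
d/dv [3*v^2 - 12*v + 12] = 6*v - 12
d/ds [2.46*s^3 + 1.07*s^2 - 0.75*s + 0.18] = 7.38*s^2 + 2.14*s - 0.75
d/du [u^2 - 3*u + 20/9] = 2*u - 3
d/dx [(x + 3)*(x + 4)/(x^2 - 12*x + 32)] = (-19*x^2 + 40*x + 368)/(x^4 - 24*x^3 + 208*x^2 - 768*x + 1024)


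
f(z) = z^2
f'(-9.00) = -18.00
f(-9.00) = 81.00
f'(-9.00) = -18.00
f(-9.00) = 81.00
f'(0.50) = 1.00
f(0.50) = 0.25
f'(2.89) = 5.78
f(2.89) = 8.35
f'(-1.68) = -3.36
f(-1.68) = 2.82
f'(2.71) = 5.42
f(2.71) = 7.34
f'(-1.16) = -2.32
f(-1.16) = 1.35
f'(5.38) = 10.76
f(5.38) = 28.94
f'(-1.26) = -2.52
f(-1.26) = 1.59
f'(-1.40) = -2.80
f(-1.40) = 1.96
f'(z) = 2*z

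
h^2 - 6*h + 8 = (h - 4)*(h - 2)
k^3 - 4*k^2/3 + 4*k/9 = k*(k - 2/3)^2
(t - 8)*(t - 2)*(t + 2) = t^3 - 8*t^2 - 4*t + 32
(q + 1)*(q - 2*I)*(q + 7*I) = q^3 + q^2 + 5*I*q^2 + 14*q + 5*I*q + 14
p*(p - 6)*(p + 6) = p^3 - 36*p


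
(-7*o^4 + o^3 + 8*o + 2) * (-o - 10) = 7*o^5 + 69*o^4 - 10*o^3 - 8*o^2 - 82*o - 20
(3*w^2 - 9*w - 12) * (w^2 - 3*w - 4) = 3*w^4 - 18*w^3 + 3*w^2 + 72*w + 48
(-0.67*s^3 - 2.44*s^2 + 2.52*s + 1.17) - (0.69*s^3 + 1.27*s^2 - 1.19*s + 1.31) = -1.36*s^3 - 3.71*s^2 + 3.71*s - 0.14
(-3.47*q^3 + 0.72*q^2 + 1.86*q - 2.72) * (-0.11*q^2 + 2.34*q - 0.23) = 0.3817*q^5 - 8.199*q^4 + 2.2783*q^3 + 4.486*q^2 - 6.7926*q + 0.6256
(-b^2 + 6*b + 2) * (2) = -2*b^2 + 12*b + 4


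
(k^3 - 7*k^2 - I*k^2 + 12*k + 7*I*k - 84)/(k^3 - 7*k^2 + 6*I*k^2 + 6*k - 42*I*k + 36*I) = (k^3 + k^2*(-7 - I) + k*(12 + 7*I) - 84)/(k^3 + k^2*(-7 + 6*I) + k*(6 - 42*I) + 36*I)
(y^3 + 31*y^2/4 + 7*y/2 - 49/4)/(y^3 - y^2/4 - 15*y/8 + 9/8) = 2*(4*y^2 + 35*y + 49)/(8*y^2 + 6*y - 9)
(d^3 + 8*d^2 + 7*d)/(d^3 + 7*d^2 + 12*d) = (d^2 + 8*d + 7)/(d^2 + 7*d + 12)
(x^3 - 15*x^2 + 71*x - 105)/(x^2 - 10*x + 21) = x - 5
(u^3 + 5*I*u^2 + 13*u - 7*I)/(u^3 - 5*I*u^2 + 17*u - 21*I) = (u^2 + 6*I*u + 7)/(u^2 - 4*I*u + 21)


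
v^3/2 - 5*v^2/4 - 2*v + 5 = (v/2 + 1)*(v - 5/2)*(v - 2)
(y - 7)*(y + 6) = y^2 - y - 42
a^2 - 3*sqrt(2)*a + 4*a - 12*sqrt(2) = (a + 4)*(a - 3*sqrt(2))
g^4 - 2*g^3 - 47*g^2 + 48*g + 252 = (g - 7)*(g - 3)*(g + 2)*(g + 6)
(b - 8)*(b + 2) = b^2 - 6*b - 16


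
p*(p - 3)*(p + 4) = p^3 + p^2 - 12*p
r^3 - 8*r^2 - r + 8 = (r - 8)*(r - 1)*(r + 1)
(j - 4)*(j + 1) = j^2 - 3*j - 4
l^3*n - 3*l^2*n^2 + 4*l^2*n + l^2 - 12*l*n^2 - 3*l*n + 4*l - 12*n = (l + 4)*(l - 3*n)*(l*n + 1)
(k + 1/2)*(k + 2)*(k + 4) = k^3 + 13*k^2/2 + 11*k + 4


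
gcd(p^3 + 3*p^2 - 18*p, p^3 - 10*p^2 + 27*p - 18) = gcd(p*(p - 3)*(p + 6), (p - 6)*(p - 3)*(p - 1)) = p - 3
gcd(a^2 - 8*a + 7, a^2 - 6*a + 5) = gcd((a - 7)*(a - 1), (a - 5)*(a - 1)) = a - 1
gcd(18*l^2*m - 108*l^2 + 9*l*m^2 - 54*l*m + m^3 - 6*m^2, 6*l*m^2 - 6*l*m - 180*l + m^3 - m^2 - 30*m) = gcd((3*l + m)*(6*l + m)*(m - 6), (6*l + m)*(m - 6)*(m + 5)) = 6*l*m - 36*l + m^2 - 6*m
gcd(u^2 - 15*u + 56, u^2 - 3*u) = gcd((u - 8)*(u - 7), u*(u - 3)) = 1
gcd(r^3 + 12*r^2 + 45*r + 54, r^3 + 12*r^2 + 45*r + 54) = r^3 + 12*r^2 + 45*r + 54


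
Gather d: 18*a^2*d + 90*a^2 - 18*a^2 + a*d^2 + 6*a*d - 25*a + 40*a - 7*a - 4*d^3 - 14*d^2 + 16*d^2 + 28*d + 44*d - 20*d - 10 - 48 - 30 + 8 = 72*a^2 + 8*a - 4*d^3 + d^2*(a + 2) + d*(18*a^2 + 6*a + 52) - 80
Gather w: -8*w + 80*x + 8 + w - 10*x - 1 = -7*w + 70*x + 7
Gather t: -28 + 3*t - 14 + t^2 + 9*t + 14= t^2 + 12*t - 28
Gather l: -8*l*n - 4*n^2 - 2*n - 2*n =-8*l*n - 4*n^2 - 4*n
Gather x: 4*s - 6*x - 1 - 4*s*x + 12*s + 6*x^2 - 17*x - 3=16*s + 6*x^2 + x*(-4*s - 23) - 4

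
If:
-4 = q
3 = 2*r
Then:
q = -4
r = 3/2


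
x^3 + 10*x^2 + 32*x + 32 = (x + 2)*(x + 4)^2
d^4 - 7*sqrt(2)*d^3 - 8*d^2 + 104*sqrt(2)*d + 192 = (d - 6*sqrt(2))*(d - 4*sqrt(2))*(d + sqrt(2))*(d + 2*sqrt(2))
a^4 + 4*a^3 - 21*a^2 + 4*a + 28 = (a - 2)^2*(a + 1)*(a + 7)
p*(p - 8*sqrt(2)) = p^2 - 8*sqrt(2)*p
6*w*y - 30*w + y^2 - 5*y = (6*w + y)*(y - 5)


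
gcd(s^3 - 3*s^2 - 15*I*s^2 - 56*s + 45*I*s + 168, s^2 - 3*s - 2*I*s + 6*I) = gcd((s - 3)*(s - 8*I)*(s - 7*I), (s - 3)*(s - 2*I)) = s - 3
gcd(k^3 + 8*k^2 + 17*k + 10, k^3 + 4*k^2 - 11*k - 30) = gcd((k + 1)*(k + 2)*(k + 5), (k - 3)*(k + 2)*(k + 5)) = k^2 + 7*k + 10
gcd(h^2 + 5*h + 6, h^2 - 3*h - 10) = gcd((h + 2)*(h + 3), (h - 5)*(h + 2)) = h + 2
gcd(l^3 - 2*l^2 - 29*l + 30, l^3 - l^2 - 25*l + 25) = l^2 + 4*l - 5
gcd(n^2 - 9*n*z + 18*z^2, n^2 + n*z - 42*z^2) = -n + 6*z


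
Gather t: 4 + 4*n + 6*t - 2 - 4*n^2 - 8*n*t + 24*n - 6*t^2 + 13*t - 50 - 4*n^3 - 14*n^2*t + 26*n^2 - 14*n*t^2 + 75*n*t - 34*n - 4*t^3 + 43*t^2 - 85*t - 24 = -4*n^3 + 22*n^2 - 6*n - 4*t^3 + t^2*(37 - 14*n) + t*(-14*n^2 + 67*n - 66) - 72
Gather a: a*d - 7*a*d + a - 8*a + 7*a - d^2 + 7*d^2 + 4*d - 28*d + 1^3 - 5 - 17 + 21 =-6*a*d + 6*d^2 - 24*d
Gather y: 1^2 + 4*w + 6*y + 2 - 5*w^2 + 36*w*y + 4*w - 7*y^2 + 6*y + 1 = -5*w^2 + 8*w - 7*y^2 + y*(36*w + 12) + 4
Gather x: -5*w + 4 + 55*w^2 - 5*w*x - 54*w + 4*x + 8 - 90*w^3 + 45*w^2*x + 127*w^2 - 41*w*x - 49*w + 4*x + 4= -90*w^3 + 182*w^2 - 108*w + x*(45*w^2 - 46*w + 8) + 16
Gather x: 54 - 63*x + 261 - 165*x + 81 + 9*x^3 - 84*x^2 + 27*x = 9*x^3 - 84*x^2 - 201*x + 396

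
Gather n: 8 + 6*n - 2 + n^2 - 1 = n^2 + 6*n + 5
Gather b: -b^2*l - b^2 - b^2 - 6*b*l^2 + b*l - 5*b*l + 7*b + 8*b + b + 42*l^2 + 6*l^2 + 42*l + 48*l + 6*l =b^2*(-l - 2) + b*(-6*l^2 - 4*l + 16) + 48*l^2 + 96*l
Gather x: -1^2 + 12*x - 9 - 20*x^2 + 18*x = -20*x^2 + 30*x - 10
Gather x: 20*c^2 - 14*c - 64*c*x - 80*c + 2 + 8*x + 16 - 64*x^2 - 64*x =20*c^2 - 94*c - 64*x^2 + x*(-64*c - 56) + 18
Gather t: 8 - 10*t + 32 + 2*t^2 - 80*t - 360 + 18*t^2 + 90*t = 20*t^2 - 320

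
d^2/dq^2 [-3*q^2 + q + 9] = -6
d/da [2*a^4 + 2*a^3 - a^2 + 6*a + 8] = 8*a^3 + 6*a^2 - 2*a + 6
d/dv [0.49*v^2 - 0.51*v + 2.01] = 0.98*v - 0.51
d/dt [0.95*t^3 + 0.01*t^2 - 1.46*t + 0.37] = 2.85*t^2 + 0.02*t - 1.46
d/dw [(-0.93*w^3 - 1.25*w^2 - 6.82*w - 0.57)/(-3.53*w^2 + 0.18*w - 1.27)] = (3.2829*w^4 - 0.3348*w^3 - 20.7563*w^2 - 0.8492*w + 8.764)/(12.4609*w^4 - 1.2708*w^3 + 8.9986*w^2 - 0.4572*w + 1.6129)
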